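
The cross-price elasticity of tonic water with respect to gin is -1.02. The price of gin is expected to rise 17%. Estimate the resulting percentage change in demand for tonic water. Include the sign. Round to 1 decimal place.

-17.3%

%ΔQ ≈ ε × %ΔP of gin = -1.02 × (17%) = -17.3%.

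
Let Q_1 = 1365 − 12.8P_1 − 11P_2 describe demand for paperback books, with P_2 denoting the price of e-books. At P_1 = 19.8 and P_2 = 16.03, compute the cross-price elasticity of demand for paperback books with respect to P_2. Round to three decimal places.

-0.189

At P_1 = 19.8 and P_2 = 16.03: Q_1 = 935.23.
∂Q_1/∂P_2 = -11.
ε = (∂Q_1/∂P_2)(P_2/Q_1) = -11 × (16.03/935.23) ≈ -0.189.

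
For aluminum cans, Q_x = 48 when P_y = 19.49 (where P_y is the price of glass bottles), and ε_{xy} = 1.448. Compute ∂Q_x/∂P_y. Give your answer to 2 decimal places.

3.57

ε = (∂Q_x/∂P_y)·(P_y/Q_x) ⇒ ∂Q_x/∂P_y = ε·Q_x/P_y = 1.448 × 48/19.49 ≈ 3.57.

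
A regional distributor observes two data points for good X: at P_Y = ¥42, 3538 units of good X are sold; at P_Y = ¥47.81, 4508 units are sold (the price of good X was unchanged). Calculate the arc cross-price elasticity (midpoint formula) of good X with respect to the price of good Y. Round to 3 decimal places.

1.864

ΔQ_X = 4508 − 3538 = 970; ΔP_Y = 47.81 − 42 = 5.81.
Midpoints: Q̄_X = 4023.0, P̄_Y = 44.91.
ε = (ΔQ_X/Q̄_X)/(ΔP_Y/P̄_Y) = (970/4023.0)/(5.81/44.91) ≈ 1.864.
ε > 0: good X and good Y are substitutes.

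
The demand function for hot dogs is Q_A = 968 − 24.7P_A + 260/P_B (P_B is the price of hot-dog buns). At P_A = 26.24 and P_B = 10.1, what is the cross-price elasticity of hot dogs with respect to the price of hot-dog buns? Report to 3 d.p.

At P_A = 26.24 and P_B = 10.1: Q_A = 345.615.
∂Q_A/∂P_B = −260/P_B² = -2.5488.
ε = (∂Q_A/∂P_B)(P_B/Q_A) = -2.5488 × (10.1/345.615) ≈ -0.074.

-0.074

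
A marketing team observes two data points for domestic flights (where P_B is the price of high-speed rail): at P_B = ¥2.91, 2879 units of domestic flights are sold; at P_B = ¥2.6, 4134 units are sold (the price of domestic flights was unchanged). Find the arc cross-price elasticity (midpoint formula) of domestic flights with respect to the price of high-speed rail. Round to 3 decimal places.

ΔQ_A = 4134 − 2879 = 1255; ΔP_B = 2.6 − 2.91 = -0.31.
Midpoints: Q̄_A = 3506.5, P̄_B = 2.75.
ε = (ΔQ_A/Q̄_A)/(ΔP_B/P̄_B) = (1255/3506.5)/(-0.31/2.75) ≈ -3.181.

-3.181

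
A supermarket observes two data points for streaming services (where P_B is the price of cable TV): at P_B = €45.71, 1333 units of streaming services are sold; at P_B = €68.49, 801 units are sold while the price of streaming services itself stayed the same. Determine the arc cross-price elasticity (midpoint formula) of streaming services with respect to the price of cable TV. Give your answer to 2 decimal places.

-1.25

ΔQ_A = 801 − 1333 = -532; ΔP_B = 68.49 − 45.71 = 22.78.
Midpoints: Q̄_A = 1067.0, P̄_B = 57.10.
ε = (ΔQ_A/Q̄_A)/(ΔP_B/P̄_B) = (-532/1067.0)/(22.78/57.10) ≈ -1.25.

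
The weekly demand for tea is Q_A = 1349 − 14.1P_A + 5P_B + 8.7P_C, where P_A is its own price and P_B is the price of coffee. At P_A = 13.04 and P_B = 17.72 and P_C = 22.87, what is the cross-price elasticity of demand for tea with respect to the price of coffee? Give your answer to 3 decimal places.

At P_A = 13.04 and P_B = 17.72 and P_C = 22.87: Q_A = 1452.705.
∂Q_A/∂P_B = 5.
ε = (∂Q_A/∂P_B)(P_B/Q_A) = 5 × (17.72/1452.705) ≈ 0.061.

0.061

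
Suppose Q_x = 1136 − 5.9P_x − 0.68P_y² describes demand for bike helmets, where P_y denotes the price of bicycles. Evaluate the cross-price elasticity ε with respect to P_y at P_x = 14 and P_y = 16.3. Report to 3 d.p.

-0.414

At P_x = 14 and P_y = 16.3: Q_x = 872.731.
∂Q_x/∂P_y = -1.36P_y = -1.36(16.3) = -22.1680.
ε = (∂Q_x/∂P_y)(P_y/Q_x) = -22.1680 × (16.3/872.731) ≈ -0.414.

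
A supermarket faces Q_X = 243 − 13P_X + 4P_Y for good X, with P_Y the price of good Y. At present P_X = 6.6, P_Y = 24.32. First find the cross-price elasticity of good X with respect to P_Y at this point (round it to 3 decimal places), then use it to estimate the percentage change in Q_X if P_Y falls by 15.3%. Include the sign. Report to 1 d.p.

At P_X = 6.6, P_Y = 24.32: Q_X = 254.48.
∂Q_X/∂P_Y = 4.
ε = (∂Q_X/∂P_Y)(P_Y/Q_X) = 4.0000 × 24.32/254.48 ≈ 0.382.
%ΔQ_X ≈ ε × %ΔP_Y = 0.382 × (-15.3%) = -5.8%.

-5.8%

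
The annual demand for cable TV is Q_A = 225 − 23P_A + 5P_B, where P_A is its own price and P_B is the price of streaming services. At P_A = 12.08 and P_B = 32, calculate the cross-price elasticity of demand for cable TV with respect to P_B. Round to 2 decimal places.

At P_A = 12.08 and P_B = 32: Q_A = 107.16.
∂Q_A/∂P_B = 5.
ε = (∂Q_A/∂P_B)(P_B/Q_A) = 5 × (32/107.16) ≈ 1.49.

1.49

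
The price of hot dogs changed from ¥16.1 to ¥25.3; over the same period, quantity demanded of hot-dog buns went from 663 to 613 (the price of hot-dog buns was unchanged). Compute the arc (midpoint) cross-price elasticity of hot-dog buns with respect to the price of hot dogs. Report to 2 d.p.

ΔQ_A = 613 − 663 = -50; ΔP_B = 25.3 − 16.1 = 9.2.
Midpoints: Q̄_A = 638.0, P̄_B = 20.70.
ε = (ΔQ_A/Q̄_A)/(ΔP_B/P̄_B) = (-50/638.0)/(9.2/20.70) ≈ -0.18.

-0.18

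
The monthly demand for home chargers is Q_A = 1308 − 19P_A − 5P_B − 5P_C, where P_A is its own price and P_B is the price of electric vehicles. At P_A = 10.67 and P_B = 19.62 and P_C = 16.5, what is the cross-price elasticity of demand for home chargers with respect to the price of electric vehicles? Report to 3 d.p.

-0.106

At P_A = 10.67 and P_B = 19.62 and P_C = 16.5: Q_A = 924.67.
∂Q_A/∂P_B = -5.
ε = (∂Q_A/∂P_B)(P_B/Q_A) = -5 × (19.62/924.67) ≈ -0.106.
Since ε < 0, home chargers and electric vehicles are complements.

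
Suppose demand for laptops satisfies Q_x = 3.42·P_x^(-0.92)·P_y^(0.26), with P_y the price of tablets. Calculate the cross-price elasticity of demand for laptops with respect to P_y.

0.26

In a log-linear (constant-elasticity) demand function, the coefficient on the exponent of P_y is the cross-price elasticity.
ε = 0.26. Positive, so laptops and tablets are substitutes.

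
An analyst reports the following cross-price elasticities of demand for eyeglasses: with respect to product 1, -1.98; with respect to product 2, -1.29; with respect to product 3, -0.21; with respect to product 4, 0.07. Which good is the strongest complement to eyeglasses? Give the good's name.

product 1

Complements have ε < 0. The most negative value is -1.98 (product 1).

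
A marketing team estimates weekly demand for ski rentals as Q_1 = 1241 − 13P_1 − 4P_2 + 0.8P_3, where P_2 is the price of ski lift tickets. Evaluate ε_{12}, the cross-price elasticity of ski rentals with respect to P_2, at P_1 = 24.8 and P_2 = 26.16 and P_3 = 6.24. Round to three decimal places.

At P_1 = 24.8 and P_2 = 26.16 and P_3 = 6.24: Q_1 = 818.952.
∂Q_1/∂P_2 = -4.
ε = (∂Q_1/∂P_2)(P_2/Q_1) = -4 × (26.16/818.952) ≈ -0.128.
Since ε < 0, ski rentals and ski lift tickets are complements.

-0.128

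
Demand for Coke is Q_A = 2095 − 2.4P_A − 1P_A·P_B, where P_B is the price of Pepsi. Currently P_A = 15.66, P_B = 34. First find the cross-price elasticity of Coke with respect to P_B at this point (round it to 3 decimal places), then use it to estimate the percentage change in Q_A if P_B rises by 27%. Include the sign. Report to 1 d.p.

-9.4%

At P_A = 15.66, P_B = 34: Q_A = 1524.976.
∂Q_A/∂P_B = -1P_A = -15.6600.
ε = (∂Q_A/∂P_B)(P_B/Q_A) = -15.6600 × 34/1524.976 ≈ -0.349.
%ΔQ_A ≈ ε × %ΔP_B = -0.349 × (27%) = -9.4%.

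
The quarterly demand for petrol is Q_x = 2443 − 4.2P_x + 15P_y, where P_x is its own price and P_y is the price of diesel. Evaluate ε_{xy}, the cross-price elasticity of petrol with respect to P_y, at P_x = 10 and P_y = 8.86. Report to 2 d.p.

At P_x = 10 and P_y = 8.86: Q_x = 2533.9.
∂Q_x/∂P_y = 15.
ε = (∂Q_x/∂P_y)(P_y/Q_x) = 15 × (8.86/2533.9) ≈ 0.05.
Since ε > 0, petrol and diesel are substitutes.

0.05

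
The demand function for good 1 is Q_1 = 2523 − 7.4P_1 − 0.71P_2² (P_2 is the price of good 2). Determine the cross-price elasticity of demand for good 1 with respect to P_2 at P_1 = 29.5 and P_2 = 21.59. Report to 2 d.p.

At P_1 = 29.5 and P_2 = 21.59: Q_1 = 1973.749.
∂Q_1/∂P_2 = -1.42P_2 = -1.42(21.59) = -30.6578.
ε = (∂Q_1/∂P_2)(P_2/Q_1) = -30.6578 × (21.59/1973.749) ≈ -0.34.

-0.34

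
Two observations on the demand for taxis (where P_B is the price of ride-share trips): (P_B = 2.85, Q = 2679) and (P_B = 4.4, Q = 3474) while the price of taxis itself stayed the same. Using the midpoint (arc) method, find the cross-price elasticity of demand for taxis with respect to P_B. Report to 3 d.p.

0.604

ΔQ_A = 3474 − 2679 = 795; ΔP_B = 4.4 − 2.85 = 1.55.
Midpoints: Q̄_A = 3076.5, P̄_B = 3.62.
ε = (ΔQ_A/Q̄_A)/(ΔP_B/P̄_B) = (795/3076.5)/(1.55/3.62) ≈ 0.604.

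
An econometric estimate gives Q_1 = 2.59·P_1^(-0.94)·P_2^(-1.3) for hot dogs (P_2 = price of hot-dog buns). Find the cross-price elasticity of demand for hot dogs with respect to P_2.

-1.30

In a log-linear (constant-elasticity) demand function, the coefficient on the exponent of P_2 is the cross-price elasticity.
ε = -1.30. Negative, so hot dogs and hot-dog buns are complements.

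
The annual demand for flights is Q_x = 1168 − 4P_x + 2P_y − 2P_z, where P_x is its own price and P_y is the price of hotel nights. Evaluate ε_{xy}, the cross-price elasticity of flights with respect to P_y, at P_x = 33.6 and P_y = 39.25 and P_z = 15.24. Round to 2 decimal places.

At P_x = 33.6 and P_y = 39.25 and P_z = 15.24: Q_x = 1081.62.
∂Q_x/∂P_y = 2.
ε = (∂Q_x/∂P_y)(P_y/Q_x) = 2 × (39.25/1081.62) ≈ 0.07.
Since ε > 0, flights and hotel nights are substitutes.

0.07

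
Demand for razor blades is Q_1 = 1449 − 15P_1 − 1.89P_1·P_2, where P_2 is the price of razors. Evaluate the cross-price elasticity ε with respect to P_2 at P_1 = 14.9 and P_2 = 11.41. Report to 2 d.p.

At P_1 = 14.9 and P_2 = 11.41: Q_1 = 904.183.
∂Q_1/∂P_2 = -1.89P_1 = -1.89(14.9) = -28.1610.
ε = (∂Q_1/∂P_2)(P_2/Q_1) = -28.1610 × (11.41/904.183) ≈ -0.36.
ε < 0: complements.

-0.36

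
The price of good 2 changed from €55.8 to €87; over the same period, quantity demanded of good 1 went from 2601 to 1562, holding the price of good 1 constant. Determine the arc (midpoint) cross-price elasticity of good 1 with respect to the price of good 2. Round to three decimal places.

-1.142

ΔQ_1 = 1562 − 2601 = -1039; ΔP_2 = 87 − 55.8 = 31.2.
Midpoints: Q̄_1 = 2081.5, P̄_2 = 71.40.
ε = (ΔQ_1/Q̄_1)/(ΔP_2/P̄_2) = (-1039/2081.5)/(31.2/71.40) ≈ -1.142.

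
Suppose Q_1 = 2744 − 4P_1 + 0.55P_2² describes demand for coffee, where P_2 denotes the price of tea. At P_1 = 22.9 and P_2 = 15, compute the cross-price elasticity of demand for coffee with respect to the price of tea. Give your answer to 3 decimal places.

0.089

At P_1 = 22.9 and P_2 = 15: Q_1 = 2776.15.
∂Q_1/∂P_2 = 1.1P_2 = 1.1(15) = 16.5000.
ε = (∂Q_1/∂P_2)(P_2/Q_1) = 16.5000 × (15/2776.15) ≈ 0.089.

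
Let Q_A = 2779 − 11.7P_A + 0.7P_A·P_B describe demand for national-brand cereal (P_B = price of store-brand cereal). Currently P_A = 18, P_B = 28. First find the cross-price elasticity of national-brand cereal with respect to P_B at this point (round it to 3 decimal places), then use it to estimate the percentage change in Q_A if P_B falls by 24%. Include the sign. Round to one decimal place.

At P_A = 18, P_B = 28: Q_A = 2921.2.
∂Q_A/∂P_B = 0.7P_A = 12.6000.
ε = (∂Q_A/∂P_B)(P_B/Q_A) = 12.6000 × 28/2921.2 ≈ 0.121.
%ΔQ_A ≈ ε × %ΔP_B = 0.121 × (-24%) = -2.9%.

-2.9%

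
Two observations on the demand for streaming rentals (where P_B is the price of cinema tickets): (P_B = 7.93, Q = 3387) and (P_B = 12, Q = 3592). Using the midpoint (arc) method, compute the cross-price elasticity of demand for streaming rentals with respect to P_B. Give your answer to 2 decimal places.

0.14

ΔQ_A = 3592 − 3387 = 205; ΔP_B = 12 − 7.93 = 4.07.
Midpoints: Q̄_A = 3489.5, P̄_B = 9.96.
ε = (ΔQ_A/Q̄_A)/(ΔP_B/P̄_B) = (205/3489.5)/(4.07/9.96) ≈ 0.14.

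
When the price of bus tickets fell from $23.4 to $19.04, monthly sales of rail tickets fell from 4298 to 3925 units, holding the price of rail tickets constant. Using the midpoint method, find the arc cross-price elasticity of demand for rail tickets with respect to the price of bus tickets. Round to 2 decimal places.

0.44

ΔQ_A = 3925 − 4298 = -373; ΔP_B = 19.04 − 23.4 = -4.36.
Midpoints: Q̄_A = 4111.5, P̄_B = 21.22.
ε = (ΔQ_A/Q̄_A)/(ΔP_B/P̄_B) = (-373/4111.5)/(-4.36/21.22) ≈ 0.44.
ε > 0: rail tickets and bus tickets are substitutes.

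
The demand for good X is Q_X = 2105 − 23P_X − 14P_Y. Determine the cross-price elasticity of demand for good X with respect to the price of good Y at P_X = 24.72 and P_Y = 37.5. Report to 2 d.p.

At P_X = 24.72 and P_Y = 37.5: Q_X = 1011.44.
∂Q_X/∂P_Y = -14.
ε = (∂Q_X/∂P_Y)(P_Y/Q_X) = -14 × (37.5/1011.44) ≈ -0.52.
Since ε < 0, good X and good Y are complements.

-0.52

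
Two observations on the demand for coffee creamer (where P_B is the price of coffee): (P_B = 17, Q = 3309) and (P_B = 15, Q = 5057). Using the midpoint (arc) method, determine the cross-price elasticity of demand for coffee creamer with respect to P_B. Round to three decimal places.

ΔQ_A = 5057 − 3309 = 1748; ΔP_B = 15 − 17 = -2.
Midpoints: Q̄_A = 4183.0, P̄_B = 16.00.
ε = (ΔQ_A/Q̄_A)/(ΔP_B/P̄_B) = (1748/4183.0)/(-2/16.00) ≈ -3.343.

-3.343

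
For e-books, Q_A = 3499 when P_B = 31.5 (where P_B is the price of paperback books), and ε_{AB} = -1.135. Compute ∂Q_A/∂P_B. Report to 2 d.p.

ε = (∂Q_A/∂P_B)·(P_B/Q_A) ⇒ ∂Q_A/∂P_B = ε·Q_A/P_B = -1.135 × 3499/31.5 ≈ -126.08.

-126.08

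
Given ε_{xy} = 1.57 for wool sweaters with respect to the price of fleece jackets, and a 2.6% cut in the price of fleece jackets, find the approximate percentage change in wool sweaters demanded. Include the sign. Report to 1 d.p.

-4.1%

%ΔQ ≈ ε × %ΔP of fleece jackets = 1.57 × (-2.6%) = -4.1%.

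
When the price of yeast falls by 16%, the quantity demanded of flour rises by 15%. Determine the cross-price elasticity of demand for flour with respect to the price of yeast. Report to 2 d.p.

ε = (%ΔQ of flour) / (%ΔP of yeast) = (15%) / (-16%) ≈ -0.94.

-0.94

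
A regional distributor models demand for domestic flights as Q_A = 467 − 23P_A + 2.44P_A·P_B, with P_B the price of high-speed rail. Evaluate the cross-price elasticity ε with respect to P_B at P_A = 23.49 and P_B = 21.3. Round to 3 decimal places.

At P_A = 23.49 and P_B = 21.3: Q_A = 1147.552.
∂Q_A/∂P_B = 2.44P_A = 2.44(23.49) = 57.3156.
ε = (∂Q_A/∂P_B)(P_B/Q_A) = 57.3156 × (21.3/1147.552) ≈ 1.064.
ε > 0: substitutes.

1.064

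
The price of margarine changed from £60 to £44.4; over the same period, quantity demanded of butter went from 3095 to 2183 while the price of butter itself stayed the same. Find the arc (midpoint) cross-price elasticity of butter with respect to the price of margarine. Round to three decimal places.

ΔQ_A = 2183 − 3095 = -912; ΔP_B = 44.4 − 60 = -15.6.
Midpoints: Q̄_A = 2639.0, P̄_B = 52.20.
ε = (ΔQ_A/Q̄_A)/(ΔP_B/P̄_B) = (-912/2639.0)/(-15.6/52.20) ≈ 1.156.

1.156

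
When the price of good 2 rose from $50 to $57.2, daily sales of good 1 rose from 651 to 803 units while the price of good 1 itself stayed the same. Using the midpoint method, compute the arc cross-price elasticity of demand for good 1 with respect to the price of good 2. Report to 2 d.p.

1.56

ΔQ_1 = 803 − 651 = 152; ΔP_2 = 57.2 − 50 = 7.2.
Midpoints: Q̄_1 = 727.0, P̄_2 = 53.60.
ε = (ΔQ_1/Q̄_1)/(ΔP_2/P̄_2) = (152/727.0)/(7.2/53.60) ≈ 1.56.
ε > 0: good 1 and good 2 are substitutes.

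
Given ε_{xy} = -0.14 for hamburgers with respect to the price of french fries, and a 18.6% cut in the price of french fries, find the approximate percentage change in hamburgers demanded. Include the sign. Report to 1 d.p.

2.6%

%ΔQ ≈ ε × %ΔP of french fries = -0.14 × (-18.6%) = 2.6%.
Demand for hamburgers rises by about 2.6%.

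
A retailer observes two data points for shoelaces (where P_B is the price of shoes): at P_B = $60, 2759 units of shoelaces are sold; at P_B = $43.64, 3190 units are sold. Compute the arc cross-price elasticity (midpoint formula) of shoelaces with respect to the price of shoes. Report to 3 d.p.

-0.459

ΔQ_A = 3190 − 2759 = 431; ΔP_B = 43.64 − 60 = -16.36.
Midpoints: Q̄_A = 2974.5, P̄_B = 51.82.
ε = (ΔQ_A/Q̄_A)/(ΔP_B/P̄_B) = (431/2974.5)/(-16.36/51.82) ≈ -0.459.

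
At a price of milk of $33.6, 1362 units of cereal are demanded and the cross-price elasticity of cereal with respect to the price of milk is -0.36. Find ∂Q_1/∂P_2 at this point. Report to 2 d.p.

ε = (∂Q_1/∂P_2)·(P_2/Q_1) ⇒ ∂Q_1/∂P_2 = ε·Q_1/P_2 = -0.36 × 1362/33.6 ≈ -14.59.

-14.59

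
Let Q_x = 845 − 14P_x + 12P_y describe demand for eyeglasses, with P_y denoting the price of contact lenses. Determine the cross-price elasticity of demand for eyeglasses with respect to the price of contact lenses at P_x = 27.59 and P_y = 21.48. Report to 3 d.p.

At P_x = 27.59 and P_y = 21.48: Q_x = 716.5.
∂Q_x/∂P_y = 12.
ε = (∂Q_x/∂P_y)(P_y/Q_x) = 12 × (21.48/716.5) ≈ 0.360.

0.360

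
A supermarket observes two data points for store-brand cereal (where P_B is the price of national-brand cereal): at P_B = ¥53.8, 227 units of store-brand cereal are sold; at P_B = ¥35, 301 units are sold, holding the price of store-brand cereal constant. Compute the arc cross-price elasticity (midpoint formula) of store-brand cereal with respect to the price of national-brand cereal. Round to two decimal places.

ΔQ_A = 301 − 227 = 74; ΔP_B = 35 − 53.8 = -18.8.
Midpoints: Q̄_A = 264.0, P̄_B = 44.40.
ε = (ΔQ_A/Q̄_A)/(ΔP_B/P̄_B) = (74/264.0)/(-18.8/44.40) ≈ -0.66.

-0.66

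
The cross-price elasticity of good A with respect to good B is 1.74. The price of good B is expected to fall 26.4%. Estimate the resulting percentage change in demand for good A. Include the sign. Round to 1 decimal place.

%ΔQ ≈ ε × %ΔP of good B = 1.74 × (-26.4%) = -45.9%.
Demand for good A falls by about 45.9%.

-45.9%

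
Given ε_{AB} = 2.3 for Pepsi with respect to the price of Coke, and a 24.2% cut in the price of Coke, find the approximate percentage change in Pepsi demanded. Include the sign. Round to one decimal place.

-55.7%

%ΔQ ≈ ε × %ΔP of Coke = 2.3 × (-24.2%) = -55.7%.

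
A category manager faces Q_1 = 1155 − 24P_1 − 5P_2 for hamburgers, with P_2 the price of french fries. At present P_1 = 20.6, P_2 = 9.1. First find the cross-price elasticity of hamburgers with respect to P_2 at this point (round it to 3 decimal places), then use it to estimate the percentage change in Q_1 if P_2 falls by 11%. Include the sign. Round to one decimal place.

0.8%

At P_1 = 20.6, P_2 = 9.1: Q_1 = 615.1.
∂Q_1/∂P_2 = -5.
ε = (∂Q_1/∂P_2)(P_2/Q_1) = -5.0000 × 9.1/615.1 ≈ -0.074.
%ΔQ_1 ≈ ε × %ΔP_2 = -0.074 × (-11%) = 0.8%.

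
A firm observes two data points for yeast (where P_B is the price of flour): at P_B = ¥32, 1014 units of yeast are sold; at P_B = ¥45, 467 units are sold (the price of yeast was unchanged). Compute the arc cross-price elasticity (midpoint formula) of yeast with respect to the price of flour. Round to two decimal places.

-2.19

ΔQ_A = 467 − 1014 = -547; ΔP_B = 45 − 32 = 13.
Midpoints: Q̄_A = 740.5, P̄_B = 38.50.
ε = (ΔQ_A/Q̄_A)/(ΔP_B/P̄_B) = (-547/740.5)/(13/38.50) ≈ -2.19.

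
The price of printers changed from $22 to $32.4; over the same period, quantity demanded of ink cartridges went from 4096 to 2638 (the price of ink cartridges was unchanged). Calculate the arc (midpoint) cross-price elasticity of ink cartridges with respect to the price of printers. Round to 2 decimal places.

-1.13

ΔQ_A = 2638 − 4096 = -1458; ΔP_B = 32.4 − 22 = 10.4.
Midpoints: Q̄_A = 3367.0, P̄_B = 27.20.
ε = (ΔQ_A/Q̄_A)/(ΔP_B/P̄_B) = (-1458/3367.0)/(10.4/27.20) ≈ -1.13.
ε < 0: ink cartridges and printers are complements.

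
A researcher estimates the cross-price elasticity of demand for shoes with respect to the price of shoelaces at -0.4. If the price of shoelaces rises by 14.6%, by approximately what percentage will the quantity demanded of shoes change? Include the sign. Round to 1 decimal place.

%ΔQ ≈ ε × %ΔP of shoelaces = -0.4 × (14.6%) = -5.8%.
Demand for shoes falls by about 5.8%.

-5.8%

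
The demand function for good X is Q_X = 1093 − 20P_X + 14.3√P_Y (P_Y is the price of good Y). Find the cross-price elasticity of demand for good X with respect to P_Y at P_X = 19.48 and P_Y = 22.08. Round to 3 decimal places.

At P_X = 19.48 and P_Y = 22.08: Q_X = 770.595.
∂Q_X/∂P_Y = 14.3/(2√P_Y) = 14.3/(2√22.08) = 1.5216.
ε = (∂Q_X/∂P_Y)(P_Y/Q_X) = 1.5216 × (22.08/770.595) ≈ 0.044.

0.044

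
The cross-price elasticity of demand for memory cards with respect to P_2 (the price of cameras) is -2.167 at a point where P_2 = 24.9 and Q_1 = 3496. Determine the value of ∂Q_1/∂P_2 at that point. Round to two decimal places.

ε = (∂Q_1/∂P_2)·(P_2/Q_1) ⇒ ∂Q_1/∂P_2 = ε·Q_1/P_2 = -2.167 × 3496/24.9 ≈ -304.25.

-304.25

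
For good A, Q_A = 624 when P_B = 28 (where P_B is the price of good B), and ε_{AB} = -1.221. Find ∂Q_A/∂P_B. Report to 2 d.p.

ε = (∂Q_A/∂P_B)·(P_B/Q_A) ⇒ ∂Q_A/∂P_B = ε·Q_A/P_B = -1.221 × 624/28 ≈ -27.21.

-27.21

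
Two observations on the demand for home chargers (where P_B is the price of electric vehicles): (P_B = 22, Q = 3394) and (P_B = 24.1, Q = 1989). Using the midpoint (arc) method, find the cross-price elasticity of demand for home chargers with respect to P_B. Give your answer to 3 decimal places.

ΔQ_A = 1989 − 3394 = -1405; ΔP_B = 24.1 − 22 = 2.1.
Midpoints: Q̄_A = 2691.5, P̄_B = 23.05.
ε = (ΔQ_A/Q̄_A)/(ΔP_B/P̄_B) = (-1405/2691.5)/(2.1/23.05) ≈ -5.730.

-5.730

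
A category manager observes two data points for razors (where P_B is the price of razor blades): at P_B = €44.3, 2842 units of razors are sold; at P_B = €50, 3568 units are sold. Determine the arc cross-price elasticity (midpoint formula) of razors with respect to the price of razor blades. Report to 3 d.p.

ΔQ_A = 3568 − 2842 = 726; ΔP_B = 50 − 44.3 = 5.7.
Midpoints: Q̄_A = 3205.0, P̄_B = 47.15.
ε = (ΔQ_A/Q̄_A)/(ΔP_B/P̄_B) = (726/3205.0)/(5.7/47.15) ≈ 1.874.

1.874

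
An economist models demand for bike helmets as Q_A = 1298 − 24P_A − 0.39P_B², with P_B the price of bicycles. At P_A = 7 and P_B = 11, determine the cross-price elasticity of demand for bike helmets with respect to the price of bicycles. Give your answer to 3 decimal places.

-0.087

At P_A = 7 and P_B = 11: Q_A = 1082.81.
∂Q_A/∂P_B = -0.78P_B = -0.78(11) = -8.5800.
ε = (∂Q_A/∂P_B)(P_B/Q_A) = -8.5800 × (11/1082.81) ≈ -0.087.
ε < 0: complements.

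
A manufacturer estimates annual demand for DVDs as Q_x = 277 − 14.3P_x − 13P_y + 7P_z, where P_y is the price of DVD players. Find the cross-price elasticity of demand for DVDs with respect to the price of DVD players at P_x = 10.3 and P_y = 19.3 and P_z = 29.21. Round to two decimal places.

At P_x = 10.3 and P_y = 19.3 and P_z = 29.21: Q_x = 83.28.
∂Q_x/∂P_y = -13.
ε = (∂Q_x/∂P_y)(P_y/Q_x) = -13 × (19.3/83.28) ≈ -3.01.

-3.01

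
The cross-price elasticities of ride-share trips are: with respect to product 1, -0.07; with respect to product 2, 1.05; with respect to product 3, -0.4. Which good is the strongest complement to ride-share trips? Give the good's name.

product 3

Complements have ε < 0. The most negative value is -0.4 (product 3).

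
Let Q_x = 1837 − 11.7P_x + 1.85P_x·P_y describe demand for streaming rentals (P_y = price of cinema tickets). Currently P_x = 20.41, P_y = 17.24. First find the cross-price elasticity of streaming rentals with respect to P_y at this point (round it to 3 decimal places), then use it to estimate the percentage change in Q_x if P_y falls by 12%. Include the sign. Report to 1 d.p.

-3.5%

At P_x = 20.41, P_y = 17.24: Q_x = 2249.160.
∂Q_x/∂P_y = 1.85P_x = 37.7585.
ε = (∂Q_x/∂P_y)(P_y/Q_x) = 37.7585 × 17.24/2249.160 ≈ 0.289.
%ΔQ_x ≈ ε × %ΔP_y = 0.289 × (-12%) = -3.5%.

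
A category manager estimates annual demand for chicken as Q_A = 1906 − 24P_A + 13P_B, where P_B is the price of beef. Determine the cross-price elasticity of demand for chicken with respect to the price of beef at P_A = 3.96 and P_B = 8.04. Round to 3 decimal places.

0.055

At P_A = 3.96 and P_B = 8.04: Q_A = 1915.48.
∂Q_A/∂P_B = 13.
ε = (∂Q_A/∂P_B)(P_B/Q_A) = 13 × (8.04/1915.48) ≈ 0.055.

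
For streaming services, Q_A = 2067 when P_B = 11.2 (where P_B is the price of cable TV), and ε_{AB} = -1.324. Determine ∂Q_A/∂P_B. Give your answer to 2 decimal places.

-244.35

ε = (∂Q_A/∂P_B)·(P_B/Q_A) ⇒ ∂Q_A/∂P_B = ε·Q_A/P_B = -1.324 × 2067/11.2 ≈ -244.35.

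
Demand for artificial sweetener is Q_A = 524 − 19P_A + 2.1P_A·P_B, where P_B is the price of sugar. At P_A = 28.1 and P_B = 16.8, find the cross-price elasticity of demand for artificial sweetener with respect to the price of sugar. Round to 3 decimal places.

1.010

At P_A = 28.1 and P_B = 16.8: Q_A = 981.468.
∂Q_A/∂P_B = 2.1P_A = 2.1(28.1) = 59.0100.
ε = (∂Q_A/∂P_B)(P_B/Q_A) = 59.0100 × (16.8/981.468) ≈ 1.010.
ε > 0: substitutes.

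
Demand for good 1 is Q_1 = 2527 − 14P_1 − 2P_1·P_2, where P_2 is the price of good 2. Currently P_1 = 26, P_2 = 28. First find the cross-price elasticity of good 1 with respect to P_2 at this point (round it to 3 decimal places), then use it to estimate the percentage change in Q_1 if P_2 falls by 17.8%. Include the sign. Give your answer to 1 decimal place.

At P_1 = 26, P_2 = 28: Q_1 = 707.
∂Q_1/∂P_2 = -2P_1 = -52.0000.
ε = (∂Q_1/∂P_2)(P_2/Q_1) = -52.0000 × 28/707 ≈ -2.059.
%ΔQ_1 ≈ ε × %ΔP_2 = -2.059 × (-17.8%) = 36.7%.

36.7%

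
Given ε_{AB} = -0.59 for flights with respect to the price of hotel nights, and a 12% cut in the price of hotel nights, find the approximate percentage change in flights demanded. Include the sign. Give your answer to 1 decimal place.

7.1%

%ΔQ ≈ ε × %ΔP of hotel nights = -0.59 × (-12%) = 7.1%.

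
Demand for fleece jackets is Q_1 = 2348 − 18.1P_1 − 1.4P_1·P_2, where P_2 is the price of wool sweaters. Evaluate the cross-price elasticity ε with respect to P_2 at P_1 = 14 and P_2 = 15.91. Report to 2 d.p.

At P_1 = 14 and P_2 = 15.91: Q_1 = 1782.764.
∂Q_1/∂P_2 = -1.4P_1 = -1.4(14) = -19.6000.
ε = (∂Q_1/∂P_2)(P_2/Q_1) = -19.6000 × (15.91/1782.764) ≈ -0.17.
ε < 0: complements.

-0.17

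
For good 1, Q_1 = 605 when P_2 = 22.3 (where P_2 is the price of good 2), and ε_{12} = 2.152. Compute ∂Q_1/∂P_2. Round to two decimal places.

ε = (∂Q_1/∂P_2)·(P_2/Q_1) ⇒ ∂Q_1/∂P_2 = ε·Q_1/P_2 = 2.152 × 605/22.3 ≈ 58.38.

58.38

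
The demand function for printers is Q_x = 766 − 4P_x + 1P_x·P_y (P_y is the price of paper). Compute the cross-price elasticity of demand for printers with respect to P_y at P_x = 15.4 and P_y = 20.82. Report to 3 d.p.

At P_x = 15.4 and P_y = 20.82: Q_x = 1025.028.
∂Q_x/∂P_y = 1P_x = 1(15.4) = 15.4000.
ε = (∂Q_x/∂P_y)(P_y/Q_x) = 15.4000 × (20.82/1025.028) ≈ 0.313.

0.313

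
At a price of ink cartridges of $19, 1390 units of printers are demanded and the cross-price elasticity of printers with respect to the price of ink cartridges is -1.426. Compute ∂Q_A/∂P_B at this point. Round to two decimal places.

ε = (∂Q_A/∂P_B)·(P_B/Q_A) ⇒ ∂Q_A/∂P_B = ε·Q_A/P_B = -1.426 × 1390/19 ≈ -104.32.

-104.32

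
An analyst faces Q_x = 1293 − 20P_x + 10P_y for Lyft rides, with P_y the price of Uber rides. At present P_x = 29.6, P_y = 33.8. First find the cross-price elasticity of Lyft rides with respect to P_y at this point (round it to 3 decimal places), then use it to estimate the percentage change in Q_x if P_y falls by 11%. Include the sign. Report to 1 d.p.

At P_x = 29.6, P_y = 33.8: Q_x = 1039.
∂Q_x/∂P_y = 10.
ε = (∂Q_x/∂P_y)(P_y/Q_x) = 10.0000 × 33.8/1039 ≈ 0.325.
%ΔQ_x ≈ ε × %ΔP_y = 0.325 × (-11%) = -3.6%.

-3.6%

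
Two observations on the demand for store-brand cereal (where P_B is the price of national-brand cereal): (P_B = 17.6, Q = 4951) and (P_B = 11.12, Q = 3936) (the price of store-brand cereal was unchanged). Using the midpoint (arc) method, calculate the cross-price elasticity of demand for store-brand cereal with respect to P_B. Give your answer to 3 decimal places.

0.506

ΔQ_A = 3936 − 4951 = -1015; ΔP_B = 11.12 − 17.6 = -6.48.
Midpoints: Q̄_A = 4443.5, P̄_B = 14.36.
ε = (ΔQ_A/Q̄_A)/(ΔP_B/P̄_B) = (-1015/4443.5)/(-6.48/14.36) ≈ 0.506.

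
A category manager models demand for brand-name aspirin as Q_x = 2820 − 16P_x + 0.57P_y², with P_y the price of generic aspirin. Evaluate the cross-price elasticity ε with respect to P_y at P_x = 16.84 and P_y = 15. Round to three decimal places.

0.096

At P_x = 16.84 and P_y = 15: Q_x = 2678.81.
∂Q_x/∂P_y = 1.14P_y = 1.14(15) = 17.1000.
ε = (∂Q_x/∂P_y)(P_y/Q_x) = 17.1000 × (15/2678.81) ≈ 0.096.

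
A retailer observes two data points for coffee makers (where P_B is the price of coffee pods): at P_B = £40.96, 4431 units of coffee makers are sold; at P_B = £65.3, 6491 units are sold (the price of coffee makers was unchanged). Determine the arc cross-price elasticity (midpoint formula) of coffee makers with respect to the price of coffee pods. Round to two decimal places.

ΔQ_A = 6491 − 4431 = 2060; ΔP_B = 65.3 − 40.96 = 24.34.
Midpoints: Q̄_A = 5461.0, P̄_B = 53.13.
ε = (ΔQ_A/Q̄_A)/(ΔP_B/P̄_B) = (2060/5461.0)/(24.34/53.13) ≈ 0.82.

0.82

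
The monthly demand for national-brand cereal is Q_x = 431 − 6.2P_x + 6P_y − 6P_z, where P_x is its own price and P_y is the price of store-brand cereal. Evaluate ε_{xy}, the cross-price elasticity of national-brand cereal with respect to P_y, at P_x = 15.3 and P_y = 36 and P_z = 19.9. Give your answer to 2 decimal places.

0.50

At P_x = 15.3 and P_y = 36 and P_z = 19.9: Q_x = 432.74.
∂Q_x/∂P_y = 6.
ε = (∂Q_x/∂P_y)(P_y/Q_x) = 6 × (36/432.74) ≈ 0.50.
Since ε > 0, national-brand cereal and store-brand cereal are substitutes.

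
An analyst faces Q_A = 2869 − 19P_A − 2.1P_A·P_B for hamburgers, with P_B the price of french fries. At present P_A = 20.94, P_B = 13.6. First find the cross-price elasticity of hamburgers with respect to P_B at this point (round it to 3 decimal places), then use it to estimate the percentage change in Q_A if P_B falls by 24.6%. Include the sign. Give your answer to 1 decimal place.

At P_A = 20.94, P_B = 13.6: Q_A = 1873.094.
∂Q_A/∂P_B = -2.1P_A = -43.9740.
ε = (∂Q_A/∂P_B)(P_B/Q_A) = -43.9740 × 13.6/1873.094 ≈ -0.319.
%ΔQ_A ≈ ε × %ΔP_B = -0.319 × (-24.6%) = 7.8%.

7.8%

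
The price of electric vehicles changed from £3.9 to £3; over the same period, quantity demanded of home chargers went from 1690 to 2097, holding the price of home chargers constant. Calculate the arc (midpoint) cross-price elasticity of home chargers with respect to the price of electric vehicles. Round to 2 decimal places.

ΔQ_A = 2097 − 1690 = 407; ΔP_B = 3 − 3.9 = -0.9.
Midpoints: Q̄_A = 1893.5, P̄_B = 3.45.
ε = (ΔQ_A/Q̄_A)/(ΔP_B/P̄_B) = (407/1893.5)/(-0.9/3.45) ≈ -0.82.

-0.82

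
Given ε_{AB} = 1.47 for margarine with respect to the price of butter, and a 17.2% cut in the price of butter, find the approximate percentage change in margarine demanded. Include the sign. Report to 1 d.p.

-25.3%

%ΔQ ≈ ε × %ΔP of butter = 1.47 × (-17.2%) = -25.3%.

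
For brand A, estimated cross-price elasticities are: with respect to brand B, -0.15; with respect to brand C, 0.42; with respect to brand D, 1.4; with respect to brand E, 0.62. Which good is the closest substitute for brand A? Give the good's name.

Substitutes have ε > 0. Among the positive values, 1.4 (brand D) is largest.

brand D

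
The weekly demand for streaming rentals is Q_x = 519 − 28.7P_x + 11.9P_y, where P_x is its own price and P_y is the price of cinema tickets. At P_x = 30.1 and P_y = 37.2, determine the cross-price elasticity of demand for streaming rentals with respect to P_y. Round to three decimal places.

At P_x = 30.1 and P_y = 37.2: Q_x = 97.81.
∂Q_x/∂P_y = 11.9.
ε = (∂Q_x/∂P_y)(P_y/Q_x) = 11.9 × (37.2/97.81) ≈ 4.526.
Since ε > 0, streaming rentals and cinema tickets are substitutes.

4.526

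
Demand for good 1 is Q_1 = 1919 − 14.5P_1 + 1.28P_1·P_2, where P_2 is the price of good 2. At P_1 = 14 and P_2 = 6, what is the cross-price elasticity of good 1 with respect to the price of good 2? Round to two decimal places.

0.06

At P_1 = 14 and P_2 = 6: Q_1 = 1823.52.
∂Q_1/∂P_2 = 1.28P_1 = 1.28(14) = 17.9200.
ε = (∂Q_1/∂P_2)(P_2/Q_1) = 17.9200 × (6/1823.52) ≈ 0.06.
ε > 0: substitutes.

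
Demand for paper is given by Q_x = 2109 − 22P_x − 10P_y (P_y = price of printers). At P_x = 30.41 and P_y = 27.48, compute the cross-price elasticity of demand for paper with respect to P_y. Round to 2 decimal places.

At P_x = 30.41 and P_y = 27.48: Q_x = 1165.18.
∂Q_x/∂P_y = -10.
ε = (∂Q_x/∂P_y)(P_y/Q_x) = -10 × (27.48/1165.18) ≈ -0.24.

-0.24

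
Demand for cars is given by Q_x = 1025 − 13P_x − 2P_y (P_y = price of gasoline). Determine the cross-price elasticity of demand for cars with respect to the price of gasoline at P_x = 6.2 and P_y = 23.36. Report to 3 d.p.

At P_x = 6.2 and P_y = 23.36: Q_x = 897.68.
∂Q_x/∂P_y = -2.
ε = (∂Q_x/∂P_y)(P_y/Q_x) = -2 × (23.36/897.68) ≈ -0.052.
Since ε < 0, cars and gasoline are complements.

-0.052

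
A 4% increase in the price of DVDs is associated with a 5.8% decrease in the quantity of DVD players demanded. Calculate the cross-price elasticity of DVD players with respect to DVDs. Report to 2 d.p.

-1.45

ε = (%ΔQ of DVD players) / (%ΔP of DVDs) = (-5.8%) / (4%) ≈ -1.45.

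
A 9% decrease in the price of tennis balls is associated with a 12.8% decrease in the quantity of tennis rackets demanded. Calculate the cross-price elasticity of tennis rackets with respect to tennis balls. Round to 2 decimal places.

ε = (%ΔQ of tennis rackets) / (%ΔP of tennis balls) = (-12.8%) / (-9%) ≈ 1.42.

1.42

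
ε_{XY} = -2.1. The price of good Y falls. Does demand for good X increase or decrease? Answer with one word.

increase

ε < 0 and the price of good Y falls, so the quantity of good X moves in the opposite direction: it increases.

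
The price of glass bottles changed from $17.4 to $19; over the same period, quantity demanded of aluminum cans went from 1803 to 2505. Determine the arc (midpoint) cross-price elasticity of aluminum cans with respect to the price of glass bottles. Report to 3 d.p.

3.707

ΔQ_A = 2505 − 1803 = 702; ΔP_B = 19 − 17.4 = 1.6.
Midpoints: Q̄_A = 2154.0, P̄_B = 18.20.
ε = (ΔQ_A/Q̄_A)/(ΔP_B/P̄_B) = (702/2154.0)/(1.6/18.20) ≈ 3.707.
ε > 0: aluminum cans and glass bottles are substitutes.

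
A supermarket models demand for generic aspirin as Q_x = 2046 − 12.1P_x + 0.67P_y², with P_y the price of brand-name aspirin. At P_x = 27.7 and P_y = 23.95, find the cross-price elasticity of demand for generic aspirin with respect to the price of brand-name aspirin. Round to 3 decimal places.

At P_x = 27.7 and P_y = 23.95: Q_x = 2095.144.
∂Q_x/∂P_y = 1.34P_y = 1.34(23.95) = 32.0930.
ε = (∂Q_x/∂P_y)(P_y/Q_x) = 32.0930 × (23.95/2095.144) ≈ 0.367.

0.367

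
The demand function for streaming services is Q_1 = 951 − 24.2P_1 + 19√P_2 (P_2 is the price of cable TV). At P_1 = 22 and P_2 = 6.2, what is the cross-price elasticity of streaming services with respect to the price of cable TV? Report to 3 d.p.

0.051

At P_1 = 22 and P_2 = 6.2: Q_1 = 465.910.
∂Q_1/∂P_2 = 19/(2√P_2) = 19/(2√6.2) = 3.8153.
ε = (∂Q_1/∂P_2)(P_2/Q_1) = 3.8153 × (6.2/465.910) ≈ 0.051.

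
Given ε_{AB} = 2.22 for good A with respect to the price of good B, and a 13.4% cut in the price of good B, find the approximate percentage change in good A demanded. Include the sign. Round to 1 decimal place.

%ΔQ ≈ ε × %ΔP of good B = 2.22 × (-13.4%) = -29.7%.
Demand for good A falls by about 29.7%.

-29.7%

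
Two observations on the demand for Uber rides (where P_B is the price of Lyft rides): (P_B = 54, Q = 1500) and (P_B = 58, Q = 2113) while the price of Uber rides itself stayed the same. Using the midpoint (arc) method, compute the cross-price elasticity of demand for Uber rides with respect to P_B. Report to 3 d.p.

4.751

ΔQ_A = 2113 − 1500 = 613; ΔP_B = 58 − 54 = 4.
Midpoints: Q̄_A = 1806.5, P̄_B = 56.00.
ε = (ΔQ_A/Q̄_A)/(ΔP_B/P̄_B) = (613/1806.5)/(4/56.00) ≈ 4.751.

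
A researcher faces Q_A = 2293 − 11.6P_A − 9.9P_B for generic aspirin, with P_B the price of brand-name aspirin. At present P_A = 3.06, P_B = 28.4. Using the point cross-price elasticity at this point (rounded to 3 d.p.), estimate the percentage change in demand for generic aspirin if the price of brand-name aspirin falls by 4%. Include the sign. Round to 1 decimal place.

At P_A = 3.06, P_B = 28.4: Q_A = 1976.344.
∂Q_A/∂P_B = -9.9.
ε = (∂Q_A/∂P_B)(P_B/Q_A) = -9.9000 × 28.4/1976.344 ≈ -0.142.
%ΔQ_A ≈ ε × %ΔP_B = -0.142 × (-4%) = 0.6%.

0.6%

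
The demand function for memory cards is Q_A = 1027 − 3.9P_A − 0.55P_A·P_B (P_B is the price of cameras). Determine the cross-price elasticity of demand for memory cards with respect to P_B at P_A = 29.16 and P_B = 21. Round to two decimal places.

At P_A = 29.16 and P_B = 21: Q_A = 576.478.
∂Q_A/∂P_B = -0.55P_A = -0.55(29.16) = -16.0380.
ε = (∂Q_A/∂P_B)(P_B/Q_A) = -16.0380 × (21/576.478) ≈ -0.58.

-0.58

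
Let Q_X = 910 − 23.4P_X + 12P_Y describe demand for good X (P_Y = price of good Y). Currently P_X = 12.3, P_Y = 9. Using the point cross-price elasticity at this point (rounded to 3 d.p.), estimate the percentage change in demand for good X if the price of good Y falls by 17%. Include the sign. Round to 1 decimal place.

At P_X = 12.3, P_Y = 9: Q_X = 730.18.
∂Q_X/∂P_Y = 12.
ε = (∂Q_X/∂P_Y)(P_Y/Q_X) = 12.0000 × 9/730.18 ≈ 0.148.
%ΔQ_X ≈ ε × %ΔP_Y = 0.148 × (-17%) = -2.5%.

-2.5%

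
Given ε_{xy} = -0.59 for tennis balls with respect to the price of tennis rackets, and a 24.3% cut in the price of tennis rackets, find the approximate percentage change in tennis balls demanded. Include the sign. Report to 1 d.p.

%ΔQ ≈ ε × %ΔP of tennis rackets = -0.59 × (-24.3%) = 14.3%.
Demand for tennis balls rises by about 14.3%.

14.3%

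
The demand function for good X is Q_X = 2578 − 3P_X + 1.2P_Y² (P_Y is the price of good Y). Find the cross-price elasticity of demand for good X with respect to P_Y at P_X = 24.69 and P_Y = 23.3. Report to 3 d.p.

0.413

At P_X = 24.69 and P_Y = 23.3: Q_X = 3155.398.
∂Q_X/∂P_Y = 2.4P_Y = 2.4(23.3) = 55.9200.
ε = (∂Q_X/∂P_Y)(P_Y/Q_X) = 55.9200 × (23.3/3155.398) ≈ 0.413.
ε > 0: substitutes.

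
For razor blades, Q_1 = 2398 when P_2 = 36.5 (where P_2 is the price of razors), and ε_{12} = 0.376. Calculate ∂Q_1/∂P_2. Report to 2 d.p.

24.70

ε = (∂Q_1/∂P_2)·(P_2/Q_1) ⇒ ∂Q_1/∂P_2 = ε·Q_1/P_2 = 0.376 × 2398/36.5 ≈ 24.70.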